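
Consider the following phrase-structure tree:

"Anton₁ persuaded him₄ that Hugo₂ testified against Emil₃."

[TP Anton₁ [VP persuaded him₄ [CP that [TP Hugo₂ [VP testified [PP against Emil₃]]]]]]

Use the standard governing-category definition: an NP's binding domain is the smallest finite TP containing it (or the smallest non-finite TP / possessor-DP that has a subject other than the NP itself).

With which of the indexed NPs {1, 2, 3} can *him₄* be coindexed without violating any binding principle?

*him* is a pronoun, so Principle B applies: it must be free in its binding domain.
Binding domain of *him₄*: the matrix TP, whose subject is Anton₁.
*Anton₁* c-commands the pronoun within its binding domain → coindexation would violate Principle B.
*Hugo₂*: the pronoun c-commands this R-expression → coindexation would violate Principle C on *Hugo₂*.
*Emil₃*: the pronoun c-commands this R-expression → coindexation would violate Principle C on *Emil₃*.

none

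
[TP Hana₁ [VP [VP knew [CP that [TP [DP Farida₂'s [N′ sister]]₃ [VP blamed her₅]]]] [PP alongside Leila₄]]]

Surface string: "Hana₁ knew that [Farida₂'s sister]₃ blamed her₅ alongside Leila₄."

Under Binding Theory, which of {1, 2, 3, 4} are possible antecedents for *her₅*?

{1, 2, 4}

*her* is a pronoun, so Principle B applies: it must be free in its binding domain.
Binding domain of *her₅*: the embedded TP, whose subject is [Farida₂'s sister]₃.
*Hana₁* c-commands the pronoun but from outside its binding domain, and is not c-commanded by it → coindexation permitted.
*Farida₂* and the pronoun do not c-command one another → neither Principle B nor Principle C is at stake; coindexation permitted.
*[Farida₂'s sister]₃* c-commands the pronoun within its binding domain → coindexation would violate Principle B.
*Leila₄* and the pronoun do not c-command one another → neither Principle B nor Principle C is at stake; coindexation permitted.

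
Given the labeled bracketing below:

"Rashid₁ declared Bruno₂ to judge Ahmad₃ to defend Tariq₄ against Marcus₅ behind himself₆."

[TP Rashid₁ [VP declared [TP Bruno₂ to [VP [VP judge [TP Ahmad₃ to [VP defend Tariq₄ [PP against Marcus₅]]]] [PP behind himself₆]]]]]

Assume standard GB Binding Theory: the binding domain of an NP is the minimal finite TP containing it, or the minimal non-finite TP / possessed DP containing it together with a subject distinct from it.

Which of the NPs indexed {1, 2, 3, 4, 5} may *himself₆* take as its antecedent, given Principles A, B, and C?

{2}

*himself* is an anaphor, so Principle A applies: it must be bound in its binding domain.
Binding domain of *himself₆*: the embedded TP, whose subject is Bruno₂.
*Rashid₁* c-commands the anaphor but is outside its binding domain → cannot satisfy Principle A.
*Bruno₂* c-commands the anaphor within its binding domain → licit binder.
*Ahmad₃* does not c-command the anaphor → cannot bind it.
*Tariq₄* does not c-command the anaphor → cannot bind it.
*Marcus₅* does not c-command the anaphor → cannot bind it.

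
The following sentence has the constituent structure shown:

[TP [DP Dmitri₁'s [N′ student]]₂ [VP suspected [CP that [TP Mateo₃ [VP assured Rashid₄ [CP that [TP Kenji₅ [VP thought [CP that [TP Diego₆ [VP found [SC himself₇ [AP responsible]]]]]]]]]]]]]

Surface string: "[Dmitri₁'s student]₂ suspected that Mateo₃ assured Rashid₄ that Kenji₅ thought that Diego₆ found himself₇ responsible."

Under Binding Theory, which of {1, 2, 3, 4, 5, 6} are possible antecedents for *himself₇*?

*himself* is an anaphor, so Principle A applies: it must be bound in its binding domain.
Binding domain of *himself₇*: the embedded TP, whose subject is Diego₆.
*Dmitri₁* does not c-command the anaphor → cannot bind it.
*[Dmitri₁'s student]₂* c-commands the anaphor but is outside its binding domain → cannot satisfy Principle A.
*Mateo₃* c-commands the anaphor but is outside its binding domain → cannot satisfy Principle A.
*Rashid₄* c-commands the anaphor but is outside its binding domain → cannot satisfy Principle A.
*Kenji₅* c-commands the anaphor but is outside its binding domain → cannot satisfy Principle A.
*Diego₆* c-commands the anaphor within its binding domain → licit binder.

{6}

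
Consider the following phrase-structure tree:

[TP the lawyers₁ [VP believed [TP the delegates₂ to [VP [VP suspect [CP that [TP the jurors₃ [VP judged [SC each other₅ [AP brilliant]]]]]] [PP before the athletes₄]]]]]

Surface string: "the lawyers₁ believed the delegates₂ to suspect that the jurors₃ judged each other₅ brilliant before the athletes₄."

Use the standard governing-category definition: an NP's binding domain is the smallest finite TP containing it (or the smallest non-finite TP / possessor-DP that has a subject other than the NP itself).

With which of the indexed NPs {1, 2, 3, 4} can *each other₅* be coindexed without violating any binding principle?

*each other* is an anaphor, so Principle A applies: it must be bound in its binding domain.
Binding domain of *each other₅*: the embedded TP, whose subject is the jurors₃.
*the lawyers₁* c-commands the anaphor but is outside its binding domain → cannot satisfy Principle A.
*the delegates₂* c-commands the anaphor but is outside its binding domain → cannot satisfy Principle A.
*the jurors₃* c-commands the anaphor within its binding domain → licit binder.
*the athletes₄* does not c-command the anaphor → cannot bind it.

{3}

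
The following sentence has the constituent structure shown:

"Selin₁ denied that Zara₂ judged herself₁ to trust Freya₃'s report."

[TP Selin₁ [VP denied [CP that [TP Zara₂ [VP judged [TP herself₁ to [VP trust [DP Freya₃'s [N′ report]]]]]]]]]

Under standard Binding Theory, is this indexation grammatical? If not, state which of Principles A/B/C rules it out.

The two coindexed NPs are *Selin₁* and *herself₁*.
*herself₁* is an anaphor. Principle A requires it to be bound within its binding domain — the embedded TP, whose subject is Zara₂.
Within that domain it is c-commanded by *Zara₂*, which does not share its index.
*Selin₁* does c-command the anaphor, but from outside its binding domain.
The anaphor is unbound in its domain → Principle A violation.

Principle A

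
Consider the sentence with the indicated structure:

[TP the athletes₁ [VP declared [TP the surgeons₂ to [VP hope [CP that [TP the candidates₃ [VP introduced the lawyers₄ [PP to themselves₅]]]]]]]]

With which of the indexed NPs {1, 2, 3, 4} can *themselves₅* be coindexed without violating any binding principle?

*themselves* is an anaphor, so Principle A applies: it must be bound in its binding domain.
Binding domain of *themselves₅*: the embedded TP, whose subject is the candidates₃.
*the athletes₁* c-commands the anaphor but is outside its binding domain → cannot satisfy Principle A.
*the surgeons₂* c-commands the anaphor but is outside its binding domain → cannot satisfy Principle A.
*the candidates₃* c-commands the anaphor within its binding domain → licit binder.
*the lawyers₄* c-commands the anaphor within its binding domain → licit binder.

{3, 4}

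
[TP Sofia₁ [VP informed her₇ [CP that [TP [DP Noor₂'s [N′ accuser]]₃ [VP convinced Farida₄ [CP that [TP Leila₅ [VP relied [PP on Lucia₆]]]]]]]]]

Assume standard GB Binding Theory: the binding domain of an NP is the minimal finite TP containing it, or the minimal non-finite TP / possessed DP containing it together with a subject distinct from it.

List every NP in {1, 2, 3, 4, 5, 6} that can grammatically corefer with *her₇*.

none

*her* is a pronoun, so Principle B applies: it must be free in its binding domain.
Binding domain of *her₇*: the matrix TP, whose subject is Sofia₁.
*Sofia₁* c-commands the pronoun within its binding domain → coindexation would violate Principle B.
*Noor₂*: the pronoun c-commands this R-expression → coindexation would violate Principle C on *Noor₂*.
*[Noor₂'s accuser]₃*: the pronoun c-commands this R-expression → coindexation would violate Principle C on *[Noor₂'s accuser]₃*.
*Farida₄*: the pronoun c-commands this R-expression → coindexation would violate Principle C on *Farida₄*.
*Leila₅*: the pronoun c-commands this R-expression → coindexation would violate Principle C on *Leila₅*.
*Lucia₆*: the pronoun c-commands this R-expression → coindexation would violate Principle C on *Lucia₆*.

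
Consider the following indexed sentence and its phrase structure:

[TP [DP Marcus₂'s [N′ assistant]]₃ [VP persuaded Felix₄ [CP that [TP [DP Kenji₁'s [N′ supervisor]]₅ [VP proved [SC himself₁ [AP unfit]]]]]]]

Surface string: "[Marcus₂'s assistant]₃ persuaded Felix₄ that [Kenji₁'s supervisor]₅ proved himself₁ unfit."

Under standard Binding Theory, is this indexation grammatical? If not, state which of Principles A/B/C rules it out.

The two coindexed NPs are *Kenji₁* and *himself₁*.
*himself₁* is an anaphor. Principle A requires it to be bound within its binding domain — the embedded TP, whose subject is [Kenji₁'s supervisor]₅.
Within that domain it is c-commanded by *[Kenji₁'s supervisor]₅*, which does not share its index.
*Kenji₁* does not c-command the anaphor at all.
The anaphor is unbound in its domain → Principle A violation.

Principle A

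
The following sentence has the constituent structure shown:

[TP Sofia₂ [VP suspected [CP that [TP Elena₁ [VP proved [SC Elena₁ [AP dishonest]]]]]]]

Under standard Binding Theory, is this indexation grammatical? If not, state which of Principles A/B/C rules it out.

The two coindexed NPs are *Elena₁* (the lower occurrence) and *Elena₁* (the higher occurrence).
*Elena₁* (the lower occurrence) is an R-expression. Principle C requires it to be free everywhere.
*Elena₁* (the higher occurrence) c-commands it and carries the same index.
The R-expression is bound → Principle C violation.

Principle C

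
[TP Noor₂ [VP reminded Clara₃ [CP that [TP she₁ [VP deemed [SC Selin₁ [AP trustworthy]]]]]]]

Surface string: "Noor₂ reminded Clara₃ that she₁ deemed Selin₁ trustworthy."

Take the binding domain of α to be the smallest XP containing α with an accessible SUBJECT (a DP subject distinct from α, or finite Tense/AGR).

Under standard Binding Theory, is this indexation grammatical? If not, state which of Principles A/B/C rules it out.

Principle C

The two coindexed NPs are *she₁* and *Selin₁*.
*Selin₁* is an R-expression. Principle C requires it to be free everywhere.
*she₁* c-commands it and carries the same index.
The R-expression is bound → Principle C violation.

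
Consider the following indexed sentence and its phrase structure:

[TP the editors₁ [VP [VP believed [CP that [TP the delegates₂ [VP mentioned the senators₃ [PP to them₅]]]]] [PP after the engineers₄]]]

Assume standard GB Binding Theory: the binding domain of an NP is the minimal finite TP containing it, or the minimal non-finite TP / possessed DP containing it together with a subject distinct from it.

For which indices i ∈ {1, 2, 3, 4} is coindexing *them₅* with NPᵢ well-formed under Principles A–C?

*them* is a pronoun, so Principle B applies: it must be free in its binding domain.
Binding domain of *them₅*: the embedded TP, whose subject is the delegates₂.
*the editors₁* c-commands the pronoun but from outside its binding domain, and is not c-commanded by it → coindexation permitted.
*the delegates₂* c-commands the pronoun within its binding domain → coindexation would violate Principle B.
*the senators₃* c-commands the pronoun within its binding domain → coindexation would violate Principle B.
*the engineers₄* and the pronoun do not c-command one another → neither Principle B nor Principle C is at stake; coindexation permitted.

{1, 4}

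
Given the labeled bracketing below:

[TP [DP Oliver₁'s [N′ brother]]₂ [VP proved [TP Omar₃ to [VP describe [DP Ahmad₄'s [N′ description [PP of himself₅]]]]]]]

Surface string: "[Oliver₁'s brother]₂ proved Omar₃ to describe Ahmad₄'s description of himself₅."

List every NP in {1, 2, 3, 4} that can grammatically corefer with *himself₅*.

*himself* is an anaphor, so Principle A applies: it must be bound in its binding domain.
Binding domain of *himself₅*: the possessed DP, whose subject is Ahmad₄.
*Oliver₁* does not c-command the anaphor → cannot bind it.
*[Oliver₁'s brother]₂* c-commands the anaphor but is outside its binding domain → cannot satisfy Principle A.
*Omar₃* c-commands the anaphor but is outside its binding domain → cannot satisfy Principle A.
*Ahmad₄* c-commands the anaphor within its binding domain → licit binder.

{4}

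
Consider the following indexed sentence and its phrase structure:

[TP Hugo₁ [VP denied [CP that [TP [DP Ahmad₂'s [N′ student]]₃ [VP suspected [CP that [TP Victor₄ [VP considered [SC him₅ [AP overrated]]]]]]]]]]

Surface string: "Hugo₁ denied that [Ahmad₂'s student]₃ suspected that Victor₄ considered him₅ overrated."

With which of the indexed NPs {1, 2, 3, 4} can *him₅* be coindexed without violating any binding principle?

*him* is a pronoun, so Principle B applies: it must be free in its binding domain.
Binding domain of *him₅*: the embedded TP, whose subject is Victor₄.
*Hugo₁* c-commands the pronoun but from outside its binding domain, and is not c-commanded by it → coindexation permitted.
*Ahmad₂* and the pronoun do not c-command one another → neither Principle B nor Principle C is at stake; coindexation permitted.
*[Ahmad₂'s student]₃* c-commands the pronoun but from outside its binding domain, and is not c-commanded by it → coindexation permitted.
*Victor₄* c-commands the pronoun within its binding domain → coindexation would violate Principle B.

{1, 2, 3}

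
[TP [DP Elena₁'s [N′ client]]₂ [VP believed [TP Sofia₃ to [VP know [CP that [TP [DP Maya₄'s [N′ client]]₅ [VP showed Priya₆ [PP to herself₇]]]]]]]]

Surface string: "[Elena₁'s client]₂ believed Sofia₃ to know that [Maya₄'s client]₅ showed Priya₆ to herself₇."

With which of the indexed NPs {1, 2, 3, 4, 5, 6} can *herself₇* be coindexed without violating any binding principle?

*herself* is an anaphor, so Principle A applies: it must be bound in its binding domain.
Binding domain of *herself₇*: the embedded TP, whose subject is [Maya₄'s client]₅.
*Elena₁* does not c-command the anaphor → cannot bind it.
*[Elena₁'s client]₂* c-commands the anaphor but is outside its binding domain → cannot satisfy Principle A.
*Sofia₃* c-commands the anaphor but is outside its binding domain → cannot satisfy Principle A.
*Maya₄* does not c-command the anaphor → cannot bind it.
*[Maya₄'s client]₅* c-commands the anaphor within its binding domain → licit binder.
*Priya₆* c-commands the anaphor within its binding domain → licit binder.

{5, 6}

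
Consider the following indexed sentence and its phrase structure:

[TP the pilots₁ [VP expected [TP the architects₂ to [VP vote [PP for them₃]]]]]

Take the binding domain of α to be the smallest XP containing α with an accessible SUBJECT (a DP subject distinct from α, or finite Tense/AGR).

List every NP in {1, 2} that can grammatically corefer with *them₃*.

{1}

*them* is a pronoun, so Principle B applies: it must be free in its binding domain.
Binding domain of *them₃*: the embedded TP, whose subject is the architects₂.
*the pilots₁* c-commands the pronoun but from outside its binding domain, and is not c-commanded by it → coindexation permitted.
*the architects₂* c-commands the pronoun within its binding domain → coindexation would violate Principle B.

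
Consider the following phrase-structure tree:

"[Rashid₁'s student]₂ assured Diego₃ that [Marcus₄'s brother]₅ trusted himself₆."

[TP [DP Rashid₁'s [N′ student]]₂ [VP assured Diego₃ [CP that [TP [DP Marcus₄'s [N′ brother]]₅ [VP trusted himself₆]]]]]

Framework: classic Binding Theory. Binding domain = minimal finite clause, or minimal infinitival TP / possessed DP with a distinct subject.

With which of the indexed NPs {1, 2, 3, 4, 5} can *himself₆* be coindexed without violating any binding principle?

{5}

*himself* is an anaphor, so Principle A applies: it must be bound in its binding domain.
Binding domain of *himself₆*: the embedded TP, whose subject is [Marcus₄'s brother]₅.
*Rashid₁* does not c-command the anaphor → cannot bind it.
*[Rashid₁'s student]₂* c-commands the anaphor but is outside its binding domain → cannot satisfy Principle A.
*Diego₃* c-commands the anaphor but is outside its binding domain → cannot satisfy Principle A.
*Marcus₄* does not c-command the anaphor → cannot bind it.
*[Marcus₄'s brother]₅* c-commands the anaphor within its binding domain → licit binder.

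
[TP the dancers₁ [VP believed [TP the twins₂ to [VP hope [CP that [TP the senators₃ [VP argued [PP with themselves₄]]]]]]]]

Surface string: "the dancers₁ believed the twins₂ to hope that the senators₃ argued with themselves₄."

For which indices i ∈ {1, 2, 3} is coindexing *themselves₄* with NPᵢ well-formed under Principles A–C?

{3}

*themselves* is an anaphor, so Principle A applies: it must be bound in its binding domain.
Binding domain of *themselves₄*: the embedded TP, whose subject is the senators₃.
*the dancers₁* c-commands the anaphor but is outside its binding domain → cannot satisfy Principle A.
*the twins₂* c-commands the anaphor but is outside its binding domain → cannot satisfy Principle A.
*the senators₃* c-commands the anaphor within its binding domain → licit binder.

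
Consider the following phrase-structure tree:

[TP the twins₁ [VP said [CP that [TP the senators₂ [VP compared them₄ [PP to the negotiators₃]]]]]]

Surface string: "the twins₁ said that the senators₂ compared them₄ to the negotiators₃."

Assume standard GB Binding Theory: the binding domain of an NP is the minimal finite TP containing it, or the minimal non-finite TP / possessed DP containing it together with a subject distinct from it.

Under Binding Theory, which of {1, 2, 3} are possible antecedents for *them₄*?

{1}

*them* is a pronoun, so Principle B applies: it must be free in its binding domain.
Binding domain of *them₄*: the embedded TP, whose subject is the senators₂.
*the twins₁* c-commands the pronoun but from outside its binding domain, and is not c-commanded by it → coindexation permitted.
*the senators₂* c-commands the pronoun within its binding domain → coindexation would violate Principle B.
*the negotiators₃*: the pronoun c-commands this R-expression → coindexation would violate Principle C on *the negotiators₃*.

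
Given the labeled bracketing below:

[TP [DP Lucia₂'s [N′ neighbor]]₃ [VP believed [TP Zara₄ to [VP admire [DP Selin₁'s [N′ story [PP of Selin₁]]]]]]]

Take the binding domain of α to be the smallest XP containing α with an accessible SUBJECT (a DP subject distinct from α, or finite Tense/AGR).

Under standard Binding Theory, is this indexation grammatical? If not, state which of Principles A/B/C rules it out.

The two coindexed NPs are *Selin₁* (the higher occurrence) and *Selin₁* (the lower occurrence).
*Selin₁* (the lower occurrence) is an R-expression. Principle C requires it to be free everywhere.
*Selin₁* (the higher occurrence) c-commands it and carries the same index.
The R-expression is bound → Principle C violation.

Principle C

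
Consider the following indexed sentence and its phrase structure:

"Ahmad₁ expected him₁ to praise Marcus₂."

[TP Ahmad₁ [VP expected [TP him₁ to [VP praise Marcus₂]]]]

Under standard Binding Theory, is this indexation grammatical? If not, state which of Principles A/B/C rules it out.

Principle B

The two coindexed NPs are *Ahmad₁* and *him₁*.
*him₁* is a pronoun. Its binding domain is the matrix TP, whose subject is Ahmad₁.
*Ahmad₁* c-commands it within that domain and carries the same index.
The pronoun is locally bound → Principle B violation.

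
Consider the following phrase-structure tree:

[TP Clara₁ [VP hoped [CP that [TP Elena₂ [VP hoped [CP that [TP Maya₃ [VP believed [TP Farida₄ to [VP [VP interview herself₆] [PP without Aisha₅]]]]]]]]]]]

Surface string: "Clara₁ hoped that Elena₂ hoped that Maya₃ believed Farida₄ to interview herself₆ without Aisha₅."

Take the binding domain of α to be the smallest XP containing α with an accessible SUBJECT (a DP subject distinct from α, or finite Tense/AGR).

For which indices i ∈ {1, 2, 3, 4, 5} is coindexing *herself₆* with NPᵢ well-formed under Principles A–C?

*herself* is an anaphor, so Principle A applies: it must be bound in its binding domain.
Binding domain of *herself₆*: the embedded TP, whose subject is Farida₄.
*Clara₁* c-commands the anaphor but is outside its binding domain → cannot satisfy Principle A.
*Elena₂* c-commands the anaphor but is outside its binding domain → cannot satisfy Principle A.
*Maya₃* c-commands the anaphor but is outside its binding domain → cannot satisfy Principle A.
*Farida₄* c-commands the anaphor within its binding domain → licit binder.
*Aisha₅* does not c-command the anaphor → cannot bind it.

{4}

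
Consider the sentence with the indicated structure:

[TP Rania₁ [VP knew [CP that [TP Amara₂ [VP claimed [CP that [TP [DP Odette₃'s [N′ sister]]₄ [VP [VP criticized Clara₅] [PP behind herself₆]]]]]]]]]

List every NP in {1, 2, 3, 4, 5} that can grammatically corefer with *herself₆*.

{4}

*herself* is an anaphor, so Principle A applies: it must be bound in its binding domain.
Binding domain of *herself₆*: the embedded TP, whose subject is [Odette₃'s sister]₄.
*Rania₁* c-commands the anaphor but is outside its binding domain → cannot satisfy Principle A.
*Amara₂* c-commands the anaphor but is outside its binding domain → cannot satisfy Principle A.
*Odette₃* does not c-command the anaphor → cannot bind it.
*[Odette₃'s sister]₄* c-commands the anaphor within its binding domain → licit binder.
*Clara₅* does not c-command the anaphor → cannot bind it.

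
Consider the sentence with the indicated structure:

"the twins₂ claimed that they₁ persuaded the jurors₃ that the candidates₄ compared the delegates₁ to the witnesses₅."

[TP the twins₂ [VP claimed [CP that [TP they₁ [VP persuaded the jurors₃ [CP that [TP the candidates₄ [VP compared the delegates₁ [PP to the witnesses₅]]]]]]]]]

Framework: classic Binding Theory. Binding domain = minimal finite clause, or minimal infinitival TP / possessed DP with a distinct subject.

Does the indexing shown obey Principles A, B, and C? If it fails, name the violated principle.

Principle C

The two coindexed NPs are *they₁* and *the delegates₁*.
*the delegates₁* is an R-expression. Principle C requires it to be free everywhere.
*they₁* c-commands it and carries the same index.
The R-expression is bound → Principle C violation.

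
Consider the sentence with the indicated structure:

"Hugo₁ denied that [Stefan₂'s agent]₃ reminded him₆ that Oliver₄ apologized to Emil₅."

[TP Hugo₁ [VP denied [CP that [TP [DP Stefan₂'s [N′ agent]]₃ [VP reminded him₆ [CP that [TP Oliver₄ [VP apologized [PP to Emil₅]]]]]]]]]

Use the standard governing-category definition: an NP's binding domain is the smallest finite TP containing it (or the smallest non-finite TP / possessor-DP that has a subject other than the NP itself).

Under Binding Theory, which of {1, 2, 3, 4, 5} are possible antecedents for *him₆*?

*him* is a pronoun, so Principle B applies: it must be free in its binding domain.
Binding domain of *him₆*: the embedded TP, whose subject is [Stefan₂'s agent]₃.
*Hugo₁* c-commands the pronoun but from outside its binding domain, and is not c-commanded by it → coindexation permitted.
*Stefan₂* and the pronoun do not c-command one another → neither Principle B nor Principle C is at stake; coindexation permitted.
*[Stefan₂'s agent]₃* c-commands the pronoun within its binding domain → coindexation would violate Principle B.
*Oliver₄*: the pronoun c-commands this R-expression → coindexation would violate Principle C on *Oliver₄*.
*Emil₅*: the pronoun c-commands this R-expression → coindexation would violate Principle C on *Emil₅*.

{1, 2}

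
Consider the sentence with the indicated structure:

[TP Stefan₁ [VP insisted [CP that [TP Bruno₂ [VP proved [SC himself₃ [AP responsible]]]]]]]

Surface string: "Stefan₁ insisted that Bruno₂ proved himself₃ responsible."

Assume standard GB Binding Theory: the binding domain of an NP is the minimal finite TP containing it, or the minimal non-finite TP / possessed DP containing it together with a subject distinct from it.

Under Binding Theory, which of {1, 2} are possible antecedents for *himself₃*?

*himself* is an anaphor, so Principle A applies: it must be bound in its binding domain.
Binding domain of *himself₃*: the embedded TP, whose subject is Bruno₂.
*Stefan₁* c-commands the anaphor but is outside its binding domain → cannot satisfy Principle A.
*Bruno₂* c-commands the anaphor within its binding domain → licit binder.

{2}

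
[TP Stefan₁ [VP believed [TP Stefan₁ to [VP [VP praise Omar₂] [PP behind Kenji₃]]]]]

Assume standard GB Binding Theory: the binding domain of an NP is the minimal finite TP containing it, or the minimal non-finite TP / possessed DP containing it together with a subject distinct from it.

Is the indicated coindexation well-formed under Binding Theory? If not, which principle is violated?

Principle C

The two coindexed NPs are *Stefan₁* (the lower occurrence) and *Stefan₁* (the higher occurrence).
*Stefan₁* (the lower occurrence) is an R-expression. Principle C requires it to be free everywhere.
*Stefan₁* (the higher occurrence) c-commands it and carries the same index.
The R-expression is bound → Principle C violation.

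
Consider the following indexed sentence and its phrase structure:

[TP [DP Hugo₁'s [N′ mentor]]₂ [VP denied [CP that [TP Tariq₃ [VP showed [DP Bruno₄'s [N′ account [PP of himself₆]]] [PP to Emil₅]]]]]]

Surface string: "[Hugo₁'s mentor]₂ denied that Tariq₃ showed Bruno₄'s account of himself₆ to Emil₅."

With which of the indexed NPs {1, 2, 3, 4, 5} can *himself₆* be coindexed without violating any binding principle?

*himself* is an anaphor, so Principle A applies: it must be bound in its binding domain.
Binding domain of *himself₆*: the possessed DP, whose subject is Bruno₄.
*Hugo₁* does not c-command the anaphor → cannot bind it.
*[Hugo₁'s mentor]₂* c-commands the anaphor but is outside its binding domain → cannot satisfy Principle A.
*Tariq₃* c-commands the anaphor but is outside its binding domain → cannot satisfy Principle A.
*Bruno₄* c-commands the anaphor within its binding domain → licit binder.
*Emil₅* does not c-command the anaphor → cannot bind it.

{4}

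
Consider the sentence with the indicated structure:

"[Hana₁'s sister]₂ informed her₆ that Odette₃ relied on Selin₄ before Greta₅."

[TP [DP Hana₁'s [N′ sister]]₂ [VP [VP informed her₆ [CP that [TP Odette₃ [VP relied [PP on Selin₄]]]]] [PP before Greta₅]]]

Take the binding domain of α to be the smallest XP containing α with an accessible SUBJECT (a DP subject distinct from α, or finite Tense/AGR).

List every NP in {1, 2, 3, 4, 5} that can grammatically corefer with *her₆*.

*her* is a pronoun, so Principle B applies: it must be free in its binding domain.
Binding domain of *her₆*: the matrix TP, whose subject is [Hana₁'s sister]₂.
*Hana₁* and the pronoun do not c-command one another → neither Principle B nor Principle C is at stake; coindexation permitted.
*[Hana₁'s sister]₂* c-commands the pronoun within its binding domain → coindexation would violate Principle B.
*Odette₃*: the pronoun c-commands this R-expression → coindexation would violate Principle C on *Odette₃*.
*Selin₄*: the pronoun c-commands this R-expression → coindexation would violate Principle C on *Selin₄*.
*Greta₅* and the pronoun do not c-command one another → neither Principle B nor Principle C is at stake; coindexation permitted.

{1, 5}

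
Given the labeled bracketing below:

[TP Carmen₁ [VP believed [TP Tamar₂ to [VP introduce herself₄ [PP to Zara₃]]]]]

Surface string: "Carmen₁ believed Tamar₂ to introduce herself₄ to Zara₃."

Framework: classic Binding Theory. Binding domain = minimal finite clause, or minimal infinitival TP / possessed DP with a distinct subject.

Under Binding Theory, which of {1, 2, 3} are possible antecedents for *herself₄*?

{2}

*herself* is an anaphor, so Principle A applies: it must be bound in its binding domain.
Binding domain of *herself₄*: the embedded TP, whose subject is Tamar₂.
*Carmen₁* c-commands the anaphor but is outside its binding domain → cannot satisfy Principle A.
*Tamar₂* c-commands the anaphor within its binding domain → licit binder.
*Zara₃* does not c-command the anaphor → cannot bind it.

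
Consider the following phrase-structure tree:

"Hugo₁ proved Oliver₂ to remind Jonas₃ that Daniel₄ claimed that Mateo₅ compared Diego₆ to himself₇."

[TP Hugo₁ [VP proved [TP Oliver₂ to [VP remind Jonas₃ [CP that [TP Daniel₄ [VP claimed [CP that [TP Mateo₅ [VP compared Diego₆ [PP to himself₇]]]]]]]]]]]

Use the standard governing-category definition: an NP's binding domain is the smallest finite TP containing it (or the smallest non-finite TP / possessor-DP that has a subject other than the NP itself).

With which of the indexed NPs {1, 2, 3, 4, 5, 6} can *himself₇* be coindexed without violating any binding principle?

*himself* is an anaphor, so Principle A applies: it must be bound in its binding domain.
Binding domain of *himself₇*: the embedded TP, whose subject is Mateo₅.
*Hugo₁* c-commands the anaphor but is outside its binding domain → cannot satisfy Principle A.
*Oliver₂* c-commands the anaphor but is outside its binding domain → cannot satisfy Principle A.
*Jonas₃* c-commands the anaphor but is outside its binding domain → cannot satisfy Principle A.
*Daniel₄* c-commands the anaphor but is outside its binding domain → cannot satisfy Principle A.
*Mateo₅* c-commands the anaphor within its binding domain → licit binder.
*Diego₆* c-commands the anaphor within its binding domain → licit binder.

{5, 6}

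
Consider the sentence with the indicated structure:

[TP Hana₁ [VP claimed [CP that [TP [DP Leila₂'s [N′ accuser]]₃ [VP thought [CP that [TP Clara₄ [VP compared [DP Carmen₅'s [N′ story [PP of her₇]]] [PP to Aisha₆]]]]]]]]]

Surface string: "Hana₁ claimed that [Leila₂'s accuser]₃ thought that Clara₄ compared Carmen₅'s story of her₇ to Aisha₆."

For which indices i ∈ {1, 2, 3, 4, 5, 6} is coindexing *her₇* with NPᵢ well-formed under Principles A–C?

*her* is a pronoun, so Principle B applies: it must be free in its binding domain.
Binding domain of *her₇*: the possessed DP, whose subject is Carmen₅.
*Hana₁* c-commands the pronoun but from outside its binding domain, and is not c-commanded by it → coindexation permitted.
*Leila₂* and the pronoun do not c-command one another → neither Principle B nor Principle C is at stake; coindexation permitted.
*[Leila₂'s accuser]₃* c-commands the pronoun but from outside its binding domain, and is not c-commanded by it → coindexation permitted.
*Clara₄* c-commands the pronoun but from outside its binding domain, and is not c-commanded by it → coindexation permitted.
*Carmen₅* c-commands the pronoun within its binding domain → coindexation would violate Principle B.
*Aisha₆* and the pronoun do not c-command one another → neither Principle B nor Principle C is at stake; coindexation permitted.

{1, 2, 3, 4, 6}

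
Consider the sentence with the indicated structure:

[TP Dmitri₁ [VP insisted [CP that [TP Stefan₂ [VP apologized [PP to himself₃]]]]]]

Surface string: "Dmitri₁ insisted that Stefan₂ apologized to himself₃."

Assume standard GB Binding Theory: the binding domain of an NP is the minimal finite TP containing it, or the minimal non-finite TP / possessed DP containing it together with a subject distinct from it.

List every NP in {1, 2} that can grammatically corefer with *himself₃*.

{2}

*himself* is an anaphor, so Principle A applies: it must be bound in its binding domain.
Binding domain of *himself₃*: the embedded TP, whose subject is Stefan₂.
*Dmitri₁* c-commands the anaphor but is outside its binding domain → cannot satisfy Principle A.
*Stefan₂* c-commands the anaphor within its binding domain → licit binder.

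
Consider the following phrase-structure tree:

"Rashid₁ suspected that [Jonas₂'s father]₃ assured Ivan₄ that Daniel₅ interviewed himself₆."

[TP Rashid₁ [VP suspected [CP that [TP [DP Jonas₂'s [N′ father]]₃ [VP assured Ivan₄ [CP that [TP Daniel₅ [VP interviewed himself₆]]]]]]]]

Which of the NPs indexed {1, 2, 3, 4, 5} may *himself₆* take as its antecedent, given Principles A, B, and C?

*himself* is an anaphor, so Principle A applies: it must be bound in its binding domain.
Binding domain of *himself₆*: the embedded TP, whose subject is Daniel₅.
*Rashid₁* c-commands the anaphor but is outside its binding domain → cannot satisfy Principle A.
*Jonas₂* does not c-command the anaphor → cannot bind it.
*[Jonas₂'s father]₃* c-commands the anaphor but is outside its binding domain → cannot satisfy Principle A.
*Ivan₄* c-commands the anaphor but is outside its binding domain → cannot satisfy Principle A.
*Daniel₅* c-commands the anaphor within its binding domain → licit binder.

{5}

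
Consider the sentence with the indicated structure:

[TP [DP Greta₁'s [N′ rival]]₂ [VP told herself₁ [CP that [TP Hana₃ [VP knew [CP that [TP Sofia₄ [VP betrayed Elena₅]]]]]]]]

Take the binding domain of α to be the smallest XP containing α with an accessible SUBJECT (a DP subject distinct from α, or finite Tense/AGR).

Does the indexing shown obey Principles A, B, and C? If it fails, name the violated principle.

Principle A

The two coindexed NPs are *Greta₁* and *herself₁*.
*herself₁* is an anaphor. Principle A requires it to be bound within its binding domain — the matrix TP, whose subject is [Greta₁'s rival]₂.
Within that domain it is c-commanded by *[Greta₁'s rival]₂*, which does not share its index.
*Greta₁* does not c-command the anaphor at all.
The anaphor is unbound in its domain → Principle A violation.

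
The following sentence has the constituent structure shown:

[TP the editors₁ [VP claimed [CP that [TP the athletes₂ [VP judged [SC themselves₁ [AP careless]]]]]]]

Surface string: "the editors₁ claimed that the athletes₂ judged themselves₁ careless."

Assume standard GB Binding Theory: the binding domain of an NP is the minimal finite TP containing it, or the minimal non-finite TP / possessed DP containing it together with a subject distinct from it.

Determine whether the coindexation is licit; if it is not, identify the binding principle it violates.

The two coindexed NPs are *the editors₁* and *themselves₁*.
*themselves₁* is an anaphor. Principle A requires it to be bound within its binding domain — the embedded TP, whose subject is the athletes₂.
Within that domain it is c-commanded by *the athletes₂*, which does not share its index.
*the editors₁* does c-command the anaphor, but from outside its binding domain.
The anaphor is unbound in its domain → Principle A violation.

Principle A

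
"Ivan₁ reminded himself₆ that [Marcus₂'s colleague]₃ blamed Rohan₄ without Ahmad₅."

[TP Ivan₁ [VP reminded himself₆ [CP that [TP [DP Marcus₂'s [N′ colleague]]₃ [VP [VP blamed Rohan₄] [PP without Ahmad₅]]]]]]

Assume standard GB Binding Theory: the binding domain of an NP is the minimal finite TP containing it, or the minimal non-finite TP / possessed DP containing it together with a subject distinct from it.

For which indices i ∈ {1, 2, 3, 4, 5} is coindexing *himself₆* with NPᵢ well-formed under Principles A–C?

*himself* is an anaphor, so Principle A applies: it must be bound in its binding domain.
Binding domain of *himself₆*: the matrix TP, whose subject is Ivan₁.
*Ivan₁* c-commands the anaphor within its binding domain → licit binder.
*Marcus₂* does not c-command the anaphor → cannot bind it.
*[Marcus₂'s colleague]₃* does not c-command the anaphor → cannot bind it.
*Rohan₄* does not c-command the anaphor → cannot bind it.
*Ahmad₅* does not c-command the anaphor → cannot bind it.

{1}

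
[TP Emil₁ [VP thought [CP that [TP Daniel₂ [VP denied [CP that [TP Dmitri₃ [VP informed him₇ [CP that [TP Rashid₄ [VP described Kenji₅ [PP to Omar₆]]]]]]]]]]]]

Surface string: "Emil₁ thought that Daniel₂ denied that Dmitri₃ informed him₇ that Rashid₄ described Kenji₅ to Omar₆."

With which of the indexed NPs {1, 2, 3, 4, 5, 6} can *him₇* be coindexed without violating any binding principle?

*him* is a pronoun, so Principle B applies: it must be free in its binding domain.
Binding domain of *him₇*: the embedded TP, whose subject is Dmitri₃.
*Emil₁* c-commands the pronoun but from outside its binding domain, and is not c-commanded by it → coindexation permitted.
*Daniel₂* c-commands the pronoun but from outside its binding domain, and is not c-commanded by it → coindexation permitted.
*Dmitri₃* c-commands the pronoun within its binding domain → coindexation would violate Principle B.
*Rashid₄*: the pronoun c-commands this R-expression → coindexation would violate Principle C on *Rashid₄*.
*Kenji₅*: the pronoun c-commands this R-expression → coindexation would violate Principle C on *Kenji₅*.
*Omar₆*: the pronoun c-commands this R-expression → coindexation would violate Principle C on *Omar₆*.

{1, 2}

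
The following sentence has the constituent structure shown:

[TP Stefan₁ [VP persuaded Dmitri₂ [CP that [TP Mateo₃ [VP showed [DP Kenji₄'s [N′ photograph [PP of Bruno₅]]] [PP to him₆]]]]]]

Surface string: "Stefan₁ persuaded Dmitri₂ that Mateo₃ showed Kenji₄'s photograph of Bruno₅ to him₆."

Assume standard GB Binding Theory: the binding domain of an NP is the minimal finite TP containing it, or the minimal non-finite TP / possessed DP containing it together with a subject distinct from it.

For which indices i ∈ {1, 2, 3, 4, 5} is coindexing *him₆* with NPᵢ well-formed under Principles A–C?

*him* is a pronoun, so Principle B applies: it must be free in its binding domain.
Binding domain of *him₆*: the embedded TP, whose subject is Mateo₃.
*Stefan₁* c-commands the pronoun but from outside its binding domain, and is not c-commanded by it → coindexation permitted.
*Dmitri₂* c-commands the pronoun but from outside its binding domain, and is not c-commanded by it → coindexation permitted.
*Mateo₃* c-commands the pronoun within its binding domain → coindexation would violate Principle B.
*Kenji₄* and the pronoun do not c-command one another → neither Principle B nor Principle C is at stake; coindexation permitted.
*Bruno₅* and the pronoun do not c-command one another → neither Principle B nor Principle C is at stake; coindexation permitted.

{1, 2, 4, 5}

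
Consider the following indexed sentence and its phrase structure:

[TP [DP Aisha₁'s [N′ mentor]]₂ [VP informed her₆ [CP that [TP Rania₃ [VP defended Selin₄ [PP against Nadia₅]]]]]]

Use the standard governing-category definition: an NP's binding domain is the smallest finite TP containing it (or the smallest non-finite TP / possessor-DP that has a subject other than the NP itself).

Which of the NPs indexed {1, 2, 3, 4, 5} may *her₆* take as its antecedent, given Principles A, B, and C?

*her* is a pronoun, so Principle B applies: it must be free in its binding domain.
Binding domain of *her₆*: the matrix TP, whose subject is [Aisha₁'s mentor]₂.
*Aisha₁* and the pronoun do not c-command one another → neither Principle B nor Principle C is at stake; coindexation permitted.
*[Aisha₁'s mentor]₂* c-commands the pronoun within its binding domain → coindexation would violate Principle B.
*Rania₃*: the pronoun c-commands this R-expression → coindexation would violate Principle C on *Rania₃*.
*Selin₄*: the pronoun c-commands this R-expression → coindexation would violate Principle C on *Selin₄*.
*Nadia₅*: the pronoun c-commands this R-expression → coindexation would violate Principle C on *Nadia₅*.

{1}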